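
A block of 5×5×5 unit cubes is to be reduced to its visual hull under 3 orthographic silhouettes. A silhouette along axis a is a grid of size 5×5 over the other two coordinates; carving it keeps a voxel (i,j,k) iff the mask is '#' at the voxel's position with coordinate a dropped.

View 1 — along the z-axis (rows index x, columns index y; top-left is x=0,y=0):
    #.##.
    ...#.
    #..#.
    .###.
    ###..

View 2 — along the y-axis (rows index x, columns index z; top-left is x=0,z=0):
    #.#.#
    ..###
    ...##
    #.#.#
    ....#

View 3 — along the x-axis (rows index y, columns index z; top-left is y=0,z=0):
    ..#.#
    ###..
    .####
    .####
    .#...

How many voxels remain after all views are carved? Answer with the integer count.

initial block: 5^3 = 125
after view 1 [z-axis, 12 of 25 cells solid] → remaining = 60
after view 2 [y-axis, 12 of 25 cells solid] → remaining = 28
after view 3 [x-axis, 14 of 25 cells solid] → remaining = 20

|visual hull| = 20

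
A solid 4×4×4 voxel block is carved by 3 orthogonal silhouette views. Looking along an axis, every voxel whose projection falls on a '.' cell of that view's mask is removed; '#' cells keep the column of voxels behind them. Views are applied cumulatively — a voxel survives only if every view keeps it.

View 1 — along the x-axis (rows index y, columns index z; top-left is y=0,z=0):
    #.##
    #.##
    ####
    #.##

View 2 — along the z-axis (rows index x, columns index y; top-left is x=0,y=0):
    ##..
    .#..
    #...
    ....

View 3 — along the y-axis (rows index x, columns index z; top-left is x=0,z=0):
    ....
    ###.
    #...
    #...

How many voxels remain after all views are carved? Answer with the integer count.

|visual hull| = 3

start: 4×4×4 = 64 voxels
V1 x: intersect with YZ mask (13 set) -- 52 left
V2 z: intersect with XY mask (4 set) -- 12 left
V3 y: intersect with XZ mask (5 set) -- 3 left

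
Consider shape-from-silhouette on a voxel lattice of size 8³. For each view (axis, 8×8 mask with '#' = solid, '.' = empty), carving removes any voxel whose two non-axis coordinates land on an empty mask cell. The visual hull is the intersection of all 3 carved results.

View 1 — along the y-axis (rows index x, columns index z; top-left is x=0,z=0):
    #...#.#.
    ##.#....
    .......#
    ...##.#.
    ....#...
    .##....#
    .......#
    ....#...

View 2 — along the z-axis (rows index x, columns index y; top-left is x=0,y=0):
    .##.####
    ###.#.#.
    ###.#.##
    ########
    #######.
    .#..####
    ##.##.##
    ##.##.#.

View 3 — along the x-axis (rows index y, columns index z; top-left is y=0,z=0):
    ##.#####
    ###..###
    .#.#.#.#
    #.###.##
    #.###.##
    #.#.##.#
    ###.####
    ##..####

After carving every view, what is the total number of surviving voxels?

before carving: 512 voxels (8×8×8)
[1] y-view keeps 16 columns → grid now 128
[2] z-view keeps 48 columns → grid now 96
[3] x-view keeps 47 columns → grid now 73

73 voxels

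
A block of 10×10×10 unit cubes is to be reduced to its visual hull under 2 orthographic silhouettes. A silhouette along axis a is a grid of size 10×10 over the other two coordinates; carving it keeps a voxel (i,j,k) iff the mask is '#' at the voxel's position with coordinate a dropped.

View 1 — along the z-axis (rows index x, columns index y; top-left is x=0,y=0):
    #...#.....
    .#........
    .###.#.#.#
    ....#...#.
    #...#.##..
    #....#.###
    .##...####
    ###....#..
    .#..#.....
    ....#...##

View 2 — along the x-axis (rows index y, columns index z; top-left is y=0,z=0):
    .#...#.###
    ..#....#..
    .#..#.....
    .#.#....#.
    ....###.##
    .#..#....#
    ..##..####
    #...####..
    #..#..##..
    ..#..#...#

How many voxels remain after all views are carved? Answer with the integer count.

full grid |V| = 1000
carve view 1 (along z, XY-mask fill 35/100): 350 voxels remain
carve view 2 (along x, YZ-mask fill 38/100): 135 voxels remain

remaining voxels: 135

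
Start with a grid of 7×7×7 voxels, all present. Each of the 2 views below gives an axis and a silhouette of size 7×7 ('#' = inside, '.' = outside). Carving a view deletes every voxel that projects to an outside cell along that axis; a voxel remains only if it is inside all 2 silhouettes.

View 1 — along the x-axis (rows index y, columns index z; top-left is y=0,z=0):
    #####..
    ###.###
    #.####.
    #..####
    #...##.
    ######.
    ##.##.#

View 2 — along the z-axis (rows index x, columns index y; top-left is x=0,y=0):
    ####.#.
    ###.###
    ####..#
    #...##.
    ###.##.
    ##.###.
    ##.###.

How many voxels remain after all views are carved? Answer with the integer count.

full grid |V| = 343
  1. axis=0 (YZ plane), |mask|=35  ⇒  voxels=245
  2. axis=2 (XY plane), |mask|=34  ⇒  voxels=172

|visual hull| = 172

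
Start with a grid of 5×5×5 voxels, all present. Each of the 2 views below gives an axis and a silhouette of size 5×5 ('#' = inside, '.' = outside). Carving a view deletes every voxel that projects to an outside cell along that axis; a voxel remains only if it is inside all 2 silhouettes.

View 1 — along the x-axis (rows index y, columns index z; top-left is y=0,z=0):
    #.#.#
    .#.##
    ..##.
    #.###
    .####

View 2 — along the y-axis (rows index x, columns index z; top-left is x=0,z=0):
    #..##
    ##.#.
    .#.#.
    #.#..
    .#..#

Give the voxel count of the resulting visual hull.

36 voxels

initial block: 5^3 = 125
step 1: project along x, AND mask (16/25) → |grid| = 80
step 2: project along y, AND mask (12/25) → |grid| = 36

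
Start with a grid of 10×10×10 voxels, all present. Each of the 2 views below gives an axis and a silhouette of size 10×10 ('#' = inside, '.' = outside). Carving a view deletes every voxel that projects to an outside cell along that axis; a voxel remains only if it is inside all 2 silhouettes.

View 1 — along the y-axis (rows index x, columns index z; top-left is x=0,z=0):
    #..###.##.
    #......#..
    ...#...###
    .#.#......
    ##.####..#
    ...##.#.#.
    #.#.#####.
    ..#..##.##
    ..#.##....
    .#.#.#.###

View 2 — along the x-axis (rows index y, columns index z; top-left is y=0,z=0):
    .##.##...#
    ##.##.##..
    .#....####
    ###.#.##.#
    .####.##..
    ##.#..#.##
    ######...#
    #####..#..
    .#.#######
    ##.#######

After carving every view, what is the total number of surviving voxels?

start: 10×10×10 = 1000 voxels
carve view 1 (along y, XZ-mask fill 46/100): 460 voxels remain
carve view 2 (along x, YZ-mask fill 65/100): 290 voxels remain

voxel count = 290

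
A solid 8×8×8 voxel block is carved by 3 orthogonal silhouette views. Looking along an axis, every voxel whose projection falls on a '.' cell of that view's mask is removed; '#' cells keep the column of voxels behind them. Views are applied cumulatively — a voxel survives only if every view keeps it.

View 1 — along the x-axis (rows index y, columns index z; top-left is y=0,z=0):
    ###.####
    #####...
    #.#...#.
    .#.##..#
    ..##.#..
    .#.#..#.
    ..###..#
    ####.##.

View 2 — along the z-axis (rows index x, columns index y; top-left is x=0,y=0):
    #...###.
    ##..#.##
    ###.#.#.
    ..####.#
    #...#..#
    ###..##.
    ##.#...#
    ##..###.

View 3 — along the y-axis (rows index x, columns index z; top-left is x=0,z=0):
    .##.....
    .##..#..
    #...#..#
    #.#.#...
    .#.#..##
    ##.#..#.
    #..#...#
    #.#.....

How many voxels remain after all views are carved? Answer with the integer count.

voxel count = 63

before carving: 512 voxels (8×8×8)
[1] x-view keeps 35 columns → grid now 280
[2] z-view keeps 36 columns → grid now 165
[3] y-view keeps 24 columns → grid now 63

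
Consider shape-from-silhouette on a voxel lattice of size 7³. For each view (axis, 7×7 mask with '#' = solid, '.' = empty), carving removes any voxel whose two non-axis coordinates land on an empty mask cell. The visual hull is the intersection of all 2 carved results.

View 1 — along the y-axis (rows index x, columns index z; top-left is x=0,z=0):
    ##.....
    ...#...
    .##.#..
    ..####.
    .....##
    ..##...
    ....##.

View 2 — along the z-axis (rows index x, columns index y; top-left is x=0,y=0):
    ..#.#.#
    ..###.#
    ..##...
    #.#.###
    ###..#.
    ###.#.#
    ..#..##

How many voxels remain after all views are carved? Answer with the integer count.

initial block: 7^3 = 343
step 1: project along y, AND mask (16/49) → |grid| = 112
step 2: project along z, AND mask (26/49) → |grid| = 60

remaining voxels: 60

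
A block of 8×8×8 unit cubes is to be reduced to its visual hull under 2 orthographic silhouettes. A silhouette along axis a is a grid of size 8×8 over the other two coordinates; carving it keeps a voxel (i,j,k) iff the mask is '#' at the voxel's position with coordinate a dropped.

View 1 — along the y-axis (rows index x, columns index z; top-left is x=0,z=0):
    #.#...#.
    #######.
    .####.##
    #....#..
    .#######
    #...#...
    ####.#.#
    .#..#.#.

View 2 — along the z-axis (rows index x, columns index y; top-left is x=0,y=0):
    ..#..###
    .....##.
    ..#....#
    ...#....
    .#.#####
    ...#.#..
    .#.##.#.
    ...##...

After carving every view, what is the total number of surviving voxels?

start: 8×8×8 = 512 voxels
carve view 1 (along y, XZ-mask fill 36/64): 288 voxels remain
carve view 2 (along z, XY-mask fill 23/64): 116 voxels remain

116 voxels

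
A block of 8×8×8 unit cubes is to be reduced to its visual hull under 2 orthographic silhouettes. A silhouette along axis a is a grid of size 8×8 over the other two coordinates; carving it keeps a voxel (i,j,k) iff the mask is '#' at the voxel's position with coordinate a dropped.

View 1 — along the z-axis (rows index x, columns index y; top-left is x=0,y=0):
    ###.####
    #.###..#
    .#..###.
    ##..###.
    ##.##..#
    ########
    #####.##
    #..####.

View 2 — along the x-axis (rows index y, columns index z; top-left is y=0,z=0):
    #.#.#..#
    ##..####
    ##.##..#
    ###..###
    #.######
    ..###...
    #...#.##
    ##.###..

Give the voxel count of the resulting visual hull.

234 voxels

before carving: 512 voxels (8×8×8)
after view 1 [z-axis, 46 of 64 cells solid] → remaining = 368
after view 2 [x-axis, 40 of 64 cells solid] → remaining = 234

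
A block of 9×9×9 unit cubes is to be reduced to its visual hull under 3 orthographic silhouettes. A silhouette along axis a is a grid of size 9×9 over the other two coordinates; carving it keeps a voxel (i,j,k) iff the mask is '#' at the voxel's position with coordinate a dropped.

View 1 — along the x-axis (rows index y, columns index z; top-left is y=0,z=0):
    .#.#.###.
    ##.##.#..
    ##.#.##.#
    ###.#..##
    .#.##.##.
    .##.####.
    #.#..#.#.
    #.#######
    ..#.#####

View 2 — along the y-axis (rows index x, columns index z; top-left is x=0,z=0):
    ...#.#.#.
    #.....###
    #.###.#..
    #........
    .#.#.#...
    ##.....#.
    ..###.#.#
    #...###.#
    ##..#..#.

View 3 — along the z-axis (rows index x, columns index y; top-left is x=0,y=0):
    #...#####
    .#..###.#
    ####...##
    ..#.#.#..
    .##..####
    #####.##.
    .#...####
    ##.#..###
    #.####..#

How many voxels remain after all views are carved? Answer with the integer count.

124 voxels

start: 9×9×9 = 729 voxels
[1] x-view keeps 51 columns → grid now 459
[2] y-view keeps 33 columns → grid now 188
[3] z-view keeps 50 columns → grid now 124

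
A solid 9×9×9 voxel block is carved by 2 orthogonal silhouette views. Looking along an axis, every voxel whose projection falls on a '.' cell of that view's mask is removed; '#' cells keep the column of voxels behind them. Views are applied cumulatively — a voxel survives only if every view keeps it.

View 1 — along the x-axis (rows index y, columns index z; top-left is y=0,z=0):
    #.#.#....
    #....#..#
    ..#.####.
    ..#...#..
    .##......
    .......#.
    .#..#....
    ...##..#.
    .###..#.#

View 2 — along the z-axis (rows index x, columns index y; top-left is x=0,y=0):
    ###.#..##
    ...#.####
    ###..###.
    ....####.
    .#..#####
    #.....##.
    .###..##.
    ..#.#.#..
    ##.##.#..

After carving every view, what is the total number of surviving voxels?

remaining voxels: 119

start: 9×9×9 = 729 voxels
[1] x-view keeps 26 columns → grid now 234
[2] z-view keeps 43 columns → grid now 119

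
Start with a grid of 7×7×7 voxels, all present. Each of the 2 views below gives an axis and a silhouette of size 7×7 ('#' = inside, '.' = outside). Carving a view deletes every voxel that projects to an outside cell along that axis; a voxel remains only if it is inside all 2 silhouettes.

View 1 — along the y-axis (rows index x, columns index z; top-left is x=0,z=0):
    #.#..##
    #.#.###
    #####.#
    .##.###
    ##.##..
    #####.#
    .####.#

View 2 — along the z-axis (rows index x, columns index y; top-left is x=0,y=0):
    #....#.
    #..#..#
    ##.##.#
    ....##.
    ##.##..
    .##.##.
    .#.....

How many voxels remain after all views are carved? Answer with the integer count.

before carving: 343 voxels (7×7×7)
  1. axis=1 (XZ plane), |mask|=35  ⇒  voxels=245
  2. axis=2 (XY plane), |mask|=21  ⇒  voxels=108

voxel count = 108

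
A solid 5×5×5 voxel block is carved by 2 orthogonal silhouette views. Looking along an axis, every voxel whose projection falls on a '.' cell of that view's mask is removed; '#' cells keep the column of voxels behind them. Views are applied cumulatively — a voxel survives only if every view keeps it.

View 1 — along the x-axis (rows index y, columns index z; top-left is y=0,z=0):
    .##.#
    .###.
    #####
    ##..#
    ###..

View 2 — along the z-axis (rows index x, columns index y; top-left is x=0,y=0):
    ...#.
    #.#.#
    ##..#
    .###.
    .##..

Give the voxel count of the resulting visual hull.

|visual hull| = 42

start: 5×5×5 = 125 voxels
carve view 1 (along x, YZ-mask fill 17/25): 85 voxels remain
carve view 2 (along z, XY-mask fill 12/25): 42 voxels remain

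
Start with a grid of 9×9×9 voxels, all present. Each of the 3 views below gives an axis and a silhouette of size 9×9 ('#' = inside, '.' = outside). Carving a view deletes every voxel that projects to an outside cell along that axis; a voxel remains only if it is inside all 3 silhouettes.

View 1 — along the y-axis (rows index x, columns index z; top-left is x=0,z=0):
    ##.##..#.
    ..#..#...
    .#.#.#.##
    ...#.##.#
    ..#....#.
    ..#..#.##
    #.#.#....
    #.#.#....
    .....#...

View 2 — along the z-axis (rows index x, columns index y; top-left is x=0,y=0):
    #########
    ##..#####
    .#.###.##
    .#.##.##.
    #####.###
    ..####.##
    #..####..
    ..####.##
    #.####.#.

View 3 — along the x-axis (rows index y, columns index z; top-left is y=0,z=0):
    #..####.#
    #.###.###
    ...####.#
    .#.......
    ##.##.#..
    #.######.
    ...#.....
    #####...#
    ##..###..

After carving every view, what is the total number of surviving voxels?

86 voxels

start: 9×9×9 = 729 voxels
carve view 1 (along y, XZ-mask fill 29/81): 261 voxels remain
carve view 2 (along z, XY-mask fill 58/81): 188 voxels remain
carve view 3 (along x, YZ-mask fill 43/81): 86 voxels remain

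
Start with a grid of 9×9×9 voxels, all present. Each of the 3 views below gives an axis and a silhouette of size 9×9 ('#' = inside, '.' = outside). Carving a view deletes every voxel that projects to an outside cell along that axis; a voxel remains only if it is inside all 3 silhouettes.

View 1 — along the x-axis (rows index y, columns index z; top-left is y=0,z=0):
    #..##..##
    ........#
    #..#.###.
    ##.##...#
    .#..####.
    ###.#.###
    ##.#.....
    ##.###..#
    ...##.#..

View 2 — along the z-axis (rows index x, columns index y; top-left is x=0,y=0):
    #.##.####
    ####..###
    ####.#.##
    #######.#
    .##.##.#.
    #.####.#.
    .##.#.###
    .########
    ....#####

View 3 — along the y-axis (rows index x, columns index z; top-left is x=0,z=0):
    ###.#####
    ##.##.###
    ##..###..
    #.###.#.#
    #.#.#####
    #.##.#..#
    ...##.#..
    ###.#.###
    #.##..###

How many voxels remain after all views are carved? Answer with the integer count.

voxel count = 183

initial block: 9^3 = 729
V1 x: intersect with YZ mask (40 set) -- 360 left
V2 z: intersect with XY mask (59 set) -- 267 left
V3 y: intersect with XZ mask (54 set) -- 183 left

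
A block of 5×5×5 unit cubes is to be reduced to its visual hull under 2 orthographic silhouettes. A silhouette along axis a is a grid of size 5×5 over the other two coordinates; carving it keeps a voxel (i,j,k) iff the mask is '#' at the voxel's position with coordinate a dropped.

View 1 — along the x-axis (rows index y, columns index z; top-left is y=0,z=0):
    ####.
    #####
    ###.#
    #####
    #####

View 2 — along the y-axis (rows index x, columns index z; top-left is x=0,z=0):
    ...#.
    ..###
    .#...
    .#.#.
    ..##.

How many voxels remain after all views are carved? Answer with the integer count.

40 voxels

before carving: 125 voxels (5×5×5)
[1] x-view keeps 23 columns → grid now 115
[2] y-view keeps 9 columns → grid now 40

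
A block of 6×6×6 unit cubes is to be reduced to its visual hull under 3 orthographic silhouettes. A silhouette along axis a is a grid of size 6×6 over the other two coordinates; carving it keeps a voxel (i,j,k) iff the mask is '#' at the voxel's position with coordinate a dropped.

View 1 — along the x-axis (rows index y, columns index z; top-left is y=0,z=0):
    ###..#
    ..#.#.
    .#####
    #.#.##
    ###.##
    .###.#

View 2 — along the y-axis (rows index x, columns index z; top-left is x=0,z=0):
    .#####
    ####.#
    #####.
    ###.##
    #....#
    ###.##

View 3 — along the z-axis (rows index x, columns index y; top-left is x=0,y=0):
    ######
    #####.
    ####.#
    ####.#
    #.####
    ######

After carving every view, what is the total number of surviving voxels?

|visual hull| = 99

initial block: 6^3 = 216
step 1: project along x, AND mask (24/36) → |grid| = 144
step 2: project along y, AND mask (27/36) → |grid| = 112
step 3: project along z, AND mask (32/36) → |grid| = 99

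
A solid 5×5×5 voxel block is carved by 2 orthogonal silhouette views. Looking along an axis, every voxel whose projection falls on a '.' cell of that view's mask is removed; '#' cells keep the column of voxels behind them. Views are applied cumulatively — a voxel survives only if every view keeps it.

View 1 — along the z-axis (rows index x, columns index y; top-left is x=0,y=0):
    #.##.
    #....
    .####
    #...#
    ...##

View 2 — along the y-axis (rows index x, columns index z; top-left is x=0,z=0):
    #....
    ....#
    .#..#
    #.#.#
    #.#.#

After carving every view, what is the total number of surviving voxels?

24 voxels

start: 5×5×5 = 125 voxels
carve view 1 (along z, XY-mask fill 12/25): 60 voxels remain
carve view 2 (along y, XZ-mask fill 10/25): 24 voxels remain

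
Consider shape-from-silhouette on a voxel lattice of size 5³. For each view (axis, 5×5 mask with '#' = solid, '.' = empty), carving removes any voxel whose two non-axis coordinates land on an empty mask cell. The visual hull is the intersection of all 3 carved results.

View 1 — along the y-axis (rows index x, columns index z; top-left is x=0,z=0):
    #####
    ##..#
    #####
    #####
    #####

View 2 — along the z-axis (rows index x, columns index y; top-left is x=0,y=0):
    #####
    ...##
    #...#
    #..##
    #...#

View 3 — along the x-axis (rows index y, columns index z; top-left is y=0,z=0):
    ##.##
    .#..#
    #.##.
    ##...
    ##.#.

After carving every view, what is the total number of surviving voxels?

|visual hull| = 41

full grid |V| = 125
[1] y-view keeps 23 columns → grid now 115
[2] z-view keeps 14 columns → grid now 66
[3] x-view keeps 14 columns → grid now 41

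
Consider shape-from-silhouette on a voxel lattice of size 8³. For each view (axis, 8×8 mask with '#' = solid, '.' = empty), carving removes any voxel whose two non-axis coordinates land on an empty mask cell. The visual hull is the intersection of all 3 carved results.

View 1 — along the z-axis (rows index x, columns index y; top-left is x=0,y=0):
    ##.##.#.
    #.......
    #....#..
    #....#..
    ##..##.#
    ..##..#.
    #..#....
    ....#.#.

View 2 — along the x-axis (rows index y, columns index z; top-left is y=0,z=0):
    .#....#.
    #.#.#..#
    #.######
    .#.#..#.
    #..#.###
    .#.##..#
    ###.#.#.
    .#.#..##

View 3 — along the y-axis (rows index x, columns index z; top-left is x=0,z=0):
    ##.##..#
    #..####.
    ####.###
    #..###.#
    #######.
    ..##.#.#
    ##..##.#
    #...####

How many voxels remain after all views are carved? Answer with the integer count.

start: 8×8×8 = 512 voxels
  1. axis=2 (XY plane), |mask|=22  ⇒  voxels=176
  2. axis=0 (YZ plane), |mask|=34  ⇒  voxels=82
  3. axis=1 (XZ plane), |mask|=43  ⇒  voxels=51

51 voxels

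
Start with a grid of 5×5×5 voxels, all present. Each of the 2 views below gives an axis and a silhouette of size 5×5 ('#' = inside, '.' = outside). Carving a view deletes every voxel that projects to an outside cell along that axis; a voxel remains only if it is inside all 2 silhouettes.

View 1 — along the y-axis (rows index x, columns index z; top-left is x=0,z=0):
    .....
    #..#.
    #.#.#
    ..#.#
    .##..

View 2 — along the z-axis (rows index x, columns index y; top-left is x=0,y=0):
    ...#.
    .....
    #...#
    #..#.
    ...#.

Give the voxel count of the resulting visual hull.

initial block: 5^3 = 125
V1 y: intersect with XZ mask (9 set) -- 45 left
V2 z: intersect with XY mask (6 set) -- 12 left

12 voxels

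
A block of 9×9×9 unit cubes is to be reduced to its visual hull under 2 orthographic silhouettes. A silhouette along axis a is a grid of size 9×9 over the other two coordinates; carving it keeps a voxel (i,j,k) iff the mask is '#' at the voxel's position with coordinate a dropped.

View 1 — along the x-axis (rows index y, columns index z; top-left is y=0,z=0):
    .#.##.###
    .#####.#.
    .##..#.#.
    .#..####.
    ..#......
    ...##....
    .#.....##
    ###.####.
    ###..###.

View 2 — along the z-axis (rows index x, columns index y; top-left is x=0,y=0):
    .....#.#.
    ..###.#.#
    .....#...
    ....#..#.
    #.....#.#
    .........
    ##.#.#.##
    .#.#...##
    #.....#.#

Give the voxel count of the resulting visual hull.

remaining voxels: 124

start: 9×9×9 = 729 voxels
after view 1 [x-axis, 40 of 81 cells solid] → remaining = 360
after view 2 [z-axis, 26 of 81 cells solid] → remaining = 124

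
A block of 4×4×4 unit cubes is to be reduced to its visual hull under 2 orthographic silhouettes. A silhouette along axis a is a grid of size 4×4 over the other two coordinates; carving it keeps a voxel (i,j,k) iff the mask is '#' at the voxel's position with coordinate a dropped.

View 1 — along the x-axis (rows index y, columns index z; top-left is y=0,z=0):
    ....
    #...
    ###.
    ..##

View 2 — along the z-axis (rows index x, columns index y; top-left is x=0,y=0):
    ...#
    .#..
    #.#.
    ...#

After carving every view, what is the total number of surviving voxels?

voxel count = 8

before carving: 64 voxels (4×4×4)
carve view 1 (along x, YZ-mask fill 6/16): 24 voxels remain
carve view 2 (along z, XY-mask fill 5/16): 8 voxels remain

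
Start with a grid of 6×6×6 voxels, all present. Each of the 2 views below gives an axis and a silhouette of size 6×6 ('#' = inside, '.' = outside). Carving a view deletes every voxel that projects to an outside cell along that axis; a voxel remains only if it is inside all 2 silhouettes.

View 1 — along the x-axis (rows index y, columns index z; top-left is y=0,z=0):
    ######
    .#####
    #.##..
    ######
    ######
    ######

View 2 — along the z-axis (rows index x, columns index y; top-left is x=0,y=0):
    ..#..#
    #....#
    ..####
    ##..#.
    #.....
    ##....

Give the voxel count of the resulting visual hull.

|visual hull| = 76

start: 6×6×6 = 216 voxels
[1] x-view keeps 32 columns → grid now 192
[2] z-view keeps 14 columns → grid now 76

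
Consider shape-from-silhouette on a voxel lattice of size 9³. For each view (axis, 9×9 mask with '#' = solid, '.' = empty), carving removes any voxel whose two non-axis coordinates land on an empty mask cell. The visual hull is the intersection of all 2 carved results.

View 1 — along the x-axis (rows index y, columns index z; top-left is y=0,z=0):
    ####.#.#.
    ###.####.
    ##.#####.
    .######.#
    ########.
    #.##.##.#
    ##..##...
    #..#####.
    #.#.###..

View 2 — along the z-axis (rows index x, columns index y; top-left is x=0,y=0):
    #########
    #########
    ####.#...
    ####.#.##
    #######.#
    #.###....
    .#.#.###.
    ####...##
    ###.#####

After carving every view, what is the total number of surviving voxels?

initial block: 9^3 = 729
step 1: project along x, AND mask (56/81) → |grid| = 504
step 2: project along z, AND mask (61/81) → |grid| = 384

|visual hull| = 384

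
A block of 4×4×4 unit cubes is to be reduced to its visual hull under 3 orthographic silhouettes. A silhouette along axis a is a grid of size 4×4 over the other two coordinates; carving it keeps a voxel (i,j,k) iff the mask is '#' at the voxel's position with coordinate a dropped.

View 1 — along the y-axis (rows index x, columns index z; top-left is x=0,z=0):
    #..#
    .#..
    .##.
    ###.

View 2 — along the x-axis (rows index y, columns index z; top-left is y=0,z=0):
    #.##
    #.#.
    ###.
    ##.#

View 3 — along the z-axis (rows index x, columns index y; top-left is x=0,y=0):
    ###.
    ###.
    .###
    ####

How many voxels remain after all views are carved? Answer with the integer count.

remaining voxels: 18

full grid |V| = 64
V1 y: intersect with XZ mask (8 set) -- 32 left
V2 x: intersect with YZ mask (11 set) -- 22 left
V3 z: intersect with XY mask (13 set) -- 18 left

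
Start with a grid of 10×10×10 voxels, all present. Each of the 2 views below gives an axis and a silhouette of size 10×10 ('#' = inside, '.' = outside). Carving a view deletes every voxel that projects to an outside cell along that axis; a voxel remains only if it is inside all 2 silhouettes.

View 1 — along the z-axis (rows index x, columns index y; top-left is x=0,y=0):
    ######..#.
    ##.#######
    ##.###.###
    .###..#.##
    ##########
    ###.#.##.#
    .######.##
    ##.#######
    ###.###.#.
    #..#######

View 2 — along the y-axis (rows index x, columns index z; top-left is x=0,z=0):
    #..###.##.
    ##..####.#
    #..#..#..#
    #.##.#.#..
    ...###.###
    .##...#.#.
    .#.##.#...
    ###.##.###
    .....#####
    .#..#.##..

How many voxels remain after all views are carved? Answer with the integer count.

full grid |V| = 1000
[1] z-view keeps 79 columns → grid now 790
[2] y-view keeps 53 columns → grid now 426

426 voxels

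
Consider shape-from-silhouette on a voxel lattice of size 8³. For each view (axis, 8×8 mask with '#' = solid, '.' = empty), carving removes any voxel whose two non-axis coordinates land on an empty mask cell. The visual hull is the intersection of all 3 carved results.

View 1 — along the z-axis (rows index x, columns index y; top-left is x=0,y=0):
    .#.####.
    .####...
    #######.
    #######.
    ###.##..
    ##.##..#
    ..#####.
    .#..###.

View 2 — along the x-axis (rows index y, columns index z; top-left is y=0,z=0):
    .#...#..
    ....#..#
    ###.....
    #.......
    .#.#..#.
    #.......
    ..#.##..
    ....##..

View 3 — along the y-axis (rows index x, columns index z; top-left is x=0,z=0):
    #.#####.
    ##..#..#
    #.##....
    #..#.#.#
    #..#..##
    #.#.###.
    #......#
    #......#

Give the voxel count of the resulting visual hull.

|visual hull| = 43

initial block: 8^3 = 512
carve view 1 (along z, XY-mask fill 42/64): 336 voxels remain
carve view 2 (along x, YZ-mask fill 17/64): 90 voxels remain
carve view 3 (along y, XZ-mask fill 30/64): 43 voxels remain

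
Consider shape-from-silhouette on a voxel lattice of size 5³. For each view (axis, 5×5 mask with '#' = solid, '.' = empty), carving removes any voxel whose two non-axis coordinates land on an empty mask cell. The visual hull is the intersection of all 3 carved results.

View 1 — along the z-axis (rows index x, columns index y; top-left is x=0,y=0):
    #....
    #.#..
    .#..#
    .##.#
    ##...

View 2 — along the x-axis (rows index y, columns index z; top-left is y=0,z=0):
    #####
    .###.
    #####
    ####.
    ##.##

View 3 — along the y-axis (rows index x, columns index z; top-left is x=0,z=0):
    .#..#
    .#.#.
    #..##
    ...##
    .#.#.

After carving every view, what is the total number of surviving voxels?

voxel count = 19

initial block: 5^3 = 125
  1. axis=2 (XY plane), |mask|=10  ⇒  voxels=50
  2. axis=0 (YZ plane), |mask|=21  ⇒  voxels=42
  3. axis=1 (XZ plane), |mask|=11  ⇒  voxels=19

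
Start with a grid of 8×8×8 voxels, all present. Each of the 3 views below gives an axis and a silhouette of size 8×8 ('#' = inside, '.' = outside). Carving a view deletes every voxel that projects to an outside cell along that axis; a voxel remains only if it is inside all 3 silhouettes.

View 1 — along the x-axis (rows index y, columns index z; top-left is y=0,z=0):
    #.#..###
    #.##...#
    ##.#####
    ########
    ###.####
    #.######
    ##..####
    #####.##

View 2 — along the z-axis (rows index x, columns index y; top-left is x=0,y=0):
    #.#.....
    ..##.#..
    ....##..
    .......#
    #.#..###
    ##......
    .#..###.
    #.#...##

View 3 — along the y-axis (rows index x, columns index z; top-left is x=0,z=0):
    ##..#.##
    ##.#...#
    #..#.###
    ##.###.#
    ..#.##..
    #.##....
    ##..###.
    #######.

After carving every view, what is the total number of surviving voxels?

|visual hull| = 85

start: 8×8×8 = 512 voxels
  1. axis=0 (YZ plane), |mask|=51  ⇒  voxels=408
  2. axis=2 (XY plane), |mask|=23  ⇒  voxels=145
  3. axis=1 (XZ plane), |mask|=38  ⇒  voxels=85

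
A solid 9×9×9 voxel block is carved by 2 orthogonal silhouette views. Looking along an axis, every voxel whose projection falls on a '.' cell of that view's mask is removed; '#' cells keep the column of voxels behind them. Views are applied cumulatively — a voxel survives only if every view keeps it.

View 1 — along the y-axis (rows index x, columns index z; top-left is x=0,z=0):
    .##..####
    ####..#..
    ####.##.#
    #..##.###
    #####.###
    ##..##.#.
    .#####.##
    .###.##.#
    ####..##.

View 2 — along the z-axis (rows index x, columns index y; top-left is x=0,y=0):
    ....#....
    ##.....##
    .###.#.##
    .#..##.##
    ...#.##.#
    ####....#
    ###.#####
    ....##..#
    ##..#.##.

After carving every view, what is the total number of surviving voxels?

before carving: 729 voxels (9×9×9)
[1] y-view keeps 56 columns → grid now 504
[2] z-view keeps 41 columns → grid now 259

remaining voxels: 259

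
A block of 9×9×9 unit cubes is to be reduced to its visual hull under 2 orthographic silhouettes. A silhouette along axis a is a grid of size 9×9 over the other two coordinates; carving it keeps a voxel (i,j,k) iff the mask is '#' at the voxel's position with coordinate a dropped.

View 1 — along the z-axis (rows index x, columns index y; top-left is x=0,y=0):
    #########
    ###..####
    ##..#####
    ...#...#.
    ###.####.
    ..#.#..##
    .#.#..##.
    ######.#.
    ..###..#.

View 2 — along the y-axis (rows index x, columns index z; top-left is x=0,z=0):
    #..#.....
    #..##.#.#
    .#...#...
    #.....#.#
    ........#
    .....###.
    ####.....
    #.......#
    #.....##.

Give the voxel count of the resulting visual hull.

134 voxels

before carving: 729 voxels (9×9×9)
carve view 1 (along z, XY-mask fill 51/81): 459 voxels remain
carve view 2 (along y, XZ-mask fill 25/81): 134 voxels remain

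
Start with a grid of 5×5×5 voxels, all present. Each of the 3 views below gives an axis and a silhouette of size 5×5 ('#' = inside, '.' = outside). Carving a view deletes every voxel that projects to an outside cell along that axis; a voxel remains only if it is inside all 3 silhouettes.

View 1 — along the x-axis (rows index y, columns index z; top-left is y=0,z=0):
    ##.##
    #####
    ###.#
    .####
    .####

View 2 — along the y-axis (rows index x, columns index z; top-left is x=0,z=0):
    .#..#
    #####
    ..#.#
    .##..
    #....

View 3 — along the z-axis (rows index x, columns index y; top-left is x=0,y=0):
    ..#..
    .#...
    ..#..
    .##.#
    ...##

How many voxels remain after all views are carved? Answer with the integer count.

|visual hull| = 15

start: 5×5×5 = 125 voxels
  1. axis=0 (YZ plane), |mask|=21  ⇒  voxels=105
  2. axis=1 (XZ plane), |mask|=12  ⇒  voxels=52
  3. axis=2 (XY plane), |mask|=8  ⇒  voxels=15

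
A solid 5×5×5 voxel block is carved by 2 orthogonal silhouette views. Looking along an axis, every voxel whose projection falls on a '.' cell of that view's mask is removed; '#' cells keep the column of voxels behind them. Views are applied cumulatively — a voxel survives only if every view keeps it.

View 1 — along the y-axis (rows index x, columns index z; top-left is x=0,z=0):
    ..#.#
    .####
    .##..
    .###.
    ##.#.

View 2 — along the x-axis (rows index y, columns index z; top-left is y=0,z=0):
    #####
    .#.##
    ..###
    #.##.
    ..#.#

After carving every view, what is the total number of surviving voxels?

|visual hull| = 46

full grid |V| = 125
  1. axis=1 (XZ plane), |mask|=14  ⇒  voxels=70
  2. axis=0 (YZ plane), |mask|=16  ⇒  voxels=46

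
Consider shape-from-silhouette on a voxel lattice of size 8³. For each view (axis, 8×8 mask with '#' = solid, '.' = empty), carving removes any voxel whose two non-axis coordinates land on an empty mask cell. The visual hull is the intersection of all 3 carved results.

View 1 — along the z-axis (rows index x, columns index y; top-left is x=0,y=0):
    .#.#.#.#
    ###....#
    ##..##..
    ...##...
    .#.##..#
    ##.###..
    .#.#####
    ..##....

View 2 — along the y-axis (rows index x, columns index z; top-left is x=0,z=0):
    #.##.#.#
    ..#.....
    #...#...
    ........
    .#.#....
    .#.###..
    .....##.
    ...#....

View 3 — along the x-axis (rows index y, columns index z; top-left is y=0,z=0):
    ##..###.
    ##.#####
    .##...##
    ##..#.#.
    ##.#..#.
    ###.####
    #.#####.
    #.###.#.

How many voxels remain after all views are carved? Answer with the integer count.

|visual hull| = 50

initial block: 8^3 = 512
after view 1 [z-axis, 31 of 64 cells solid] → remaining = 248
after view 2 [y-axis, 17 of 64 cells solid] → remaining = 74
after view 3 [x-axis, 42 of 64 cells solid] → remaining = 50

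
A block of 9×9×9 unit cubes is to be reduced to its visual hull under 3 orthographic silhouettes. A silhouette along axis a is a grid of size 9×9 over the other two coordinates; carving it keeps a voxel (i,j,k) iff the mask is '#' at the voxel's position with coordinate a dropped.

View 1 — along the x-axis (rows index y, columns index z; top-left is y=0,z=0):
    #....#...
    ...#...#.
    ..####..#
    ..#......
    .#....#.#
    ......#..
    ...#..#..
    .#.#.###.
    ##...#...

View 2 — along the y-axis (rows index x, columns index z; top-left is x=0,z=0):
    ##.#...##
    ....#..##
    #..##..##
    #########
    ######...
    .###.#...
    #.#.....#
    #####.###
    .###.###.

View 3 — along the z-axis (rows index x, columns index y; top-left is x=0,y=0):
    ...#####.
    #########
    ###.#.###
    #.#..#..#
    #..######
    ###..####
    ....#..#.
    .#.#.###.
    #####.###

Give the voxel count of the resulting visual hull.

before carving: 729 voxels (9×9×9)
[1] x-view keeps 24 columns → grid now 216
[2] y-view keeps 49 columns → grid now 127
[3] z-view keeps 54 columns → grid now 84

remaining voxels: 84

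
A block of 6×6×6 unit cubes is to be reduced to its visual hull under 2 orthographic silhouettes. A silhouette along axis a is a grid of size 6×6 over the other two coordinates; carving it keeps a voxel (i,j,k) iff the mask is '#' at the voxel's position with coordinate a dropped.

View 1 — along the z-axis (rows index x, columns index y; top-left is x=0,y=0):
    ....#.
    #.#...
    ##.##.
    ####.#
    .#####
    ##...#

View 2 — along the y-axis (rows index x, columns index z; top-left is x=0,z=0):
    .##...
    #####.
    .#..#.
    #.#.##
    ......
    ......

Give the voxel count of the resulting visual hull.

|visual hull| = 40

full grid |V| = 216
  1. axis=2 (XY plane), |mask|=20  ⇒  voxels=120
  2. axis=1 (XZ plane), |mask|=13  ⇒  voxels=40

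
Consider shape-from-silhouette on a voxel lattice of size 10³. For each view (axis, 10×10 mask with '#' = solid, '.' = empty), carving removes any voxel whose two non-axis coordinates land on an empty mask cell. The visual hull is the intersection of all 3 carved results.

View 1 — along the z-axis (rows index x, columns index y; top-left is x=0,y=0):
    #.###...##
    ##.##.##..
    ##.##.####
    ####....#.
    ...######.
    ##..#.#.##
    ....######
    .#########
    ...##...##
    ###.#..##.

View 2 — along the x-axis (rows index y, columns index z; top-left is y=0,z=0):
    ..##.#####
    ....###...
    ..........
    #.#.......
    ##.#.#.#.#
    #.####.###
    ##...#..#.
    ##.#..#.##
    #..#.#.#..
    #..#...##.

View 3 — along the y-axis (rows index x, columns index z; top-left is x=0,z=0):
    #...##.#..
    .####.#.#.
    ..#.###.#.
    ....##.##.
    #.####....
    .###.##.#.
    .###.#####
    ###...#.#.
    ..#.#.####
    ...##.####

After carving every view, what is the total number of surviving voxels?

start: 10×10×10 = 1000 voxels
  1. axis=2 (XY plane), |mask|=62  ⇒  voxels=620
  2. axis=0 (YZ plane), |mask|=44  ⇒  voxels=272
  3. axis=1 (XZ plane), |mask|=55  ⇒  voxels=147

147 voxels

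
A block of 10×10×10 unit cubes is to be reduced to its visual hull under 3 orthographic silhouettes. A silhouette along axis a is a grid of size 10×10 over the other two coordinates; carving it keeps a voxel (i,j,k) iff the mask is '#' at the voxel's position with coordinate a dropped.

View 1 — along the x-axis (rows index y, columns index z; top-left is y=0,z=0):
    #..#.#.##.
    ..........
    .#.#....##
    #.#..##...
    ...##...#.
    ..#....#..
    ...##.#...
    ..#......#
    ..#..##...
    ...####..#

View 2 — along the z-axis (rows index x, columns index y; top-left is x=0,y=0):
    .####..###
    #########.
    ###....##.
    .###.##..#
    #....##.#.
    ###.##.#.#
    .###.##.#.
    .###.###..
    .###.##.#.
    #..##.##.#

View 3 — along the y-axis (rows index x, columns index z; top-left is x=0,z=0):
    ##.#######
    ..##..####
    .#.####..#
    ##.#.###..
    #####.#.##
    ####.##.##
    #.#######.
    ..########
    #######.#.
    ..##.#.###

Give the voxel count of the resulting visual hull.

remaining voxels: 136

initial block: 10^3 = 1000
carve view 1 (along x, YZ-mask fill 31/100): 310 voxels remain
carve view 2 (along z, XY-mask fill 62/100): 182 voxels remain
carve view 3 (along y, XZ-mask fill 73/100): 136 voxels remain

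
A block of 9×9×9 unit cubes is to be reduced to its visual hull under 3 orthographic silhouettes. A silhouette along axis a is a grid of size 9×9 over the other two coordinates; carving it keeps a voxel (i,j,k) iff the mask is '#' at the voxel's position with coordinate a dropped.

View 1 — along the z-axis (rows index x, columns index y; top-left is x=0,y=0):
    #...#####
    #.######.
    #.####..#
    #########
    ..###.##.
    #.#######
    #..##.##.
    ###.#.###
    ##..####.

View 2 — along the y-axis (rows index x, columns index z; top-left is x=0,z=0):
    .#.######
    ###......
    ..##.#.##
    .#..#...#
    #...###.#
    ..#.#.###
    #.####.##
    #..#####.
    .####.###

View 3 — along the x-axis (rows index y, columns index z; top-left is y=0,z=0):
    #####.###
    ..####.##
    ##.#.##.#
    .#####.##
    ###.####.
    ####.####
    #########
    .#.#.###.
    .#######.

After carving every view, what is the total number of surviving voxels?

voxel count = 238

initial block: 9^3 = 729
after view 1 [z-axis, 59 of 81 cells solid] → remaining = 531
after view 2 [y-axis, 48 of 81 cells solid] → remaining = 304
after view 3 [x-axis, 63 of 81 cells solid] → remaining = 238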